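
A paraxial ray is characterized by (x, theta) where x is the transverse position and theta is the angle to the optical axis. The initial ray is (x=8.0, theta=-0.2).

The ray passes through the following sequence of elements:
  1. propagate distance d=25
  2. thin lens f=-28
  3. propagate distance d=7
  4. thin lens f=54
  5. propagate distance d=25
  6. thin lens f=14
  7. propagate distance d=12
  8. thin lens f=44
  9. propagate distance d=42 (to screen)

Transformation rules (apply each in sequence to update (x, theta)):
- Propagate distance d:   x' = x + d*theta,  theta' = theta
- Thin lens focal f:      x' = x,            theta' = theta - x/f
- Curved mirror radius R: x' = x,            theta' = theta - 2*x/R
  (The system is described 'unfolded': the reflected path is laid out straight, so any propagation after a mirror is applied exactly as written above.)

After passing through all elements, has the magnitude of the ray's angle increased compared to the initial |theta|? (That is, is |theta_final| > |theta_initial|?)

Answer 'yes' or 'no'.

Answer: no

Derivation:
Initial: x=8.0000 theta=-0.2000
After 1 (propagate distance d=25): x=3.0000 theta=-0.2000
After 2 (thin lens f=-28): x=3.0000 theta=-13/140 (≈-0.0929)
After 3 (propagate distance d=7): x=2.3500 theta=-13/140 (≈-0.0929)
After 4 (thin lens f=54): x=2.3500 theta=-1031/7560 (≈-0.1364)
After 5 (propagate distance d=25): x=-8009/7560 (≈-1.0594) theta=-1031/7560 (≈-0.1364)
After 6 (thin lens f=14): x=-8009/7560 (≈-1.0594) theta=-1285/21168 (≈-0.0607)
After 7 (propagate distance d=12): x=-94613/52920 (≈-1.7878) theta=-1285/21168 (≈-0.0607)
After 8 (thin lens f=44): x=-94613/52920 (≈-1.7878) theta=-1731/86240 (≈-0.0201)
After 9 (propagate distance d=42 (to screen)): x=-3062963/1164240 (≈-2.6309) theta=-1731/86240 (≈-0.0201)
|theta_initial|=0.2000 |theta_final|=1731/86240 (≈0.0201) -> not increased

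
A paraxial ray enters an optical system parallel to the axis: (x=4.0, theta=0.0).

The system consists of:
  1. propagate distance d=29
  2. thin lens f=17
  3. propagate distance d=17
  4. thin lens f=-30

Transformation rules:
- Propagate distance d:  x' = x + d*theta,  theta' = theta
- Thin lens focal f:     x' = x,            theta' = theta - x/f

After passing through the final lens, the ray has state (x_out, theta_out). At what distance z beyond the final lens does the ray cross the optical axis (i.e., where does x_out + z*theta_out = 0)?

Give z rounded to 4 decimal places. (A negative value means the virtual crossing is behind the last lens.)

Initial: x=4.0000 theta=0.0000
After 1 (propagate distance d=29): x=4.0000 theta=0.0000
After 2 (thin lens f=17): x=4.0000 theta=-4/17 (≈-0.2353)
After 3 (propagate distance d=17): x=0.0000 theta=-4/17 (≈-0.2353)
After 4 (thin lens f=-30): x=0.0000 theta=-4/17 (≈-0.2353)
z_focus = -x_out/theta_out = -(0.0000)/(-4/17) = 0.0000
Rounded to 4 decimal places: z = 0.0000

Answer: 0.0000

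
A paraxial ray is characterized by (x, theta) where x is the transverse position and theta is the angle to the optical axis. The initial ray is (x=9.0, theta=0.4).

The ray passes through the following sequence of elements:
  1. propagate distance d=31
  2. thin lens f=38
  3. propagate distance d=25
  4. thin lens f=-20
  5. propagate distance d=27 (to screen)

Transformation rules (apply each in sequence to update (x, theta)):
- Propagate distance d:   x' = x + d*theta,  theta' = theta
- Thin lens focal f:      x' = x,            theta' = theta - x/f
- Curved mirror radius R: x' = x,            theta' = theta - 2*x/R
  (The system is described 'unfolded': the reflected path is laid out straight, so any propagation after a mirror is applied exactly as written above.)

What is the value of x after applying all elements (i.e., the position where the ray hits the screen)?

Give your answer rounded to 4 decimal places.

Answer: 36.2992

Derivation:
Initial: x=9.0000 theta=0.4000
After 1 (propagate distance d=31): x=21.4000 theta=0.4000
After 2 (thin lens f=38): x=21.4000 theta=-31/190 (≈-0.1632)
After 3 (propagate distance d=25): x=3291/190 (≈17.3211) theta=-31/190 (≈-0.1632)
After 4 (thin lens f=-20): x=3291/190 (≈17.3211) theta=2671/3800 (≈0.7029)
After 5 (propagate distance d=27 (to screen)): x=137937/3800 (≈36.2992) theta=2671/3800 (≈0.7029)
Rounded to 4 decimal places: x = 36.2992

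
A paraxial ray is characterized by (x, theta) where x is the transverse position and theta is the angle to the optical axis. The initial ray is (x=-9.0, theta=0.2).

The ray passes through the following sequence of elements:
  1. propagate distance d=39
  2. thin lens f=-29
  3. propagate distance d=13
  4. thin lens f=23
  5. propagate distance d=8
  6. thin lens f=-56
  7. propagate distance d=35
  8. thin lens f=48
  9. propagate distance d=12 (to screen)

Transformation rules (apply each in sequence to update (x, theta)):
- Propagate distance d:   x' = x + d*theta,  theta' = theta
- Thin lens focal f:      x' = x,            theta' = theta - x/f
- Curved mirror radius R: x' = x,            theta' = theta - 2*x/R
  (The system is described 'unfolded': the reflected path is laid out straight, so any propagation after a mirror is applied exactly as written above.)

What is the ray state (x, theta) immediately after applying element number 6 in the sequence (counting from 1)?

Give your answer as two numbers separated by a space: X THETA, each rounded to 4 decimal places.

Answer: 1.8312 0.1538

Derivation:
Initial: x=-9.0000 theta=0.2000
After 1 (propagate distance d=39): x=-1.2000 theta=0.2000
After 2 (thin lens f=-29): x=-1.2000 theta=23/145 (≈0.1586)
After 3 (propagate distance d=13): x=25/29 (≈0.8621) theta=23/145 (≈0.1586)
After 4 (thin lens f=23): x=25/29 (≈0.8621) theta=404/3335 (≈0.1211)
After 5 (propagate distance d=8): x=6107/3335 (≈1.8312) theta=404/3335 (≈0.1211)
After 6 (thin lens f=-56): x=6107/3335 (≈1.8312) theta=28731/186760 (≈0.1538)
Rounded to 4 decimal places: x = 1.8312, theta = 0.1538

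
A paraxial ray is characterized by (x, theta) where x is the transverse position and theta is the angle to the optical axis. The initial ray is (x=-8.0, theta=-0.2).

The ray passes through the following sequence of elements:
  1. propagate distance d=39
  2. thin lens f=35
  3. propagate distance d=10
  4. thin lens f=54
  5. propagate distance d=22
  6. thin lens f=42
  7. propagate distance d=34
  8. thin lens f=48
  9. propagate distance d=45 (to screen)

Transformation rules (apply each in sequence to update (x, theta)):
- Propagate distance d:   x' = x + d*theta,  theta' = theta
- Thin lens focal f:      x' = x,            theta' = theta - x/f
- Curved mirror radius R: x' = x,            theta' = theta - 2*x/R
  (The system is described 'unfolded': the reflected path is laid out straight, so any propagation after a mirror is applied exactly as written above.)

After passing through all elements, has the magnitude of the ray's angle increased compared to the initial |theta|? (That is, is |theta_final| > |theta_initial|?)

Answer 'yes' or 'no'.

Answer: yes

Derivation:
Initial: x=-8.0000 theta=-0.2000
After 1 (propagate distance d=39): x=-15.8000 theta=-0.2000
After 2 (thin lens f=35): x=-15.8000 theta=44/175 (≈0.2514)
After 3 (propagate distance d=10): x=-93/7 (≈-13.2857) theta=44/175 (≈0.2514)
After 4 (thin lens f=54): x=-93/7 (≈-13.2857) theta=1567/3150 (≈0.4975)
After 5 (propagate distance d=22): x=-3688/1575 (≈-2.3416) theta=1567/3150 (≈0.4975)
After 6 (thin lens f=42): x=-3688/1575 (≈-2.3416) theta=7319/13230 (≈0.5532)
After 7 (propagate distance d=34): x=544667/33075 (≈16.4676) theta=7319/13230 (≈0.5532)
After 8 (thin lens f=48): x=544667/33075 (≈16.4676) theta=47659/226800 (≈0.2101)
After 9 (propagate distance d=45 (to screen)): x=13718867/529200 (≈25.9238) theta=47659/226800 (≈0.2101)
|theta_initial|=0.2000 |theta_final|=47659/226800 (≈0.2101) -> increased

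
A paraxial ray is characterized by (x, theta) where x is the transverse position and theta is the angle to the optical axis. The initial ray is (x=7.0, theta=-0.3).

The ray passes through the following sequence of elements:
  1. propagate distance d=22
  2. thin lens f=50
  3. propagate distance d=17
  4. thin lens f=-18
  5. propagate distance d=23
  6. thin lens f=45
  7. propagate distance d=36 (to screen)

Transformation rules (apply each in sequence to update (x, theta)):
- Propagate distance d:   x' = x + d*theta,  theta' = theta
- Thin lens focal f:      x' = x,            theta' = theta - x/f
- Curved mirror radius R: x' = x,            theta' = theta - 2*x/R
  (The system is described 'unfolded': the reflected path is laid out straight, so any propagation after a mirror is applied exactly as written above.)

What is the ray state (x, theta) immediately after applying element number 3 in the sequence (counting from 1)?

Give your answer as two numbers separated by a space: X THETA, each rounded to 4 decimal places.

Initial: x=7.0000 theta=-0.3000
After 1 (propagate distance d=22): x=0.4000 theta=-0.3000
After 2 (thin lens f=50): x=0.4000 theta=-0.3080
After 3 (propagate distance d=17): x=-4.8360 theta=-0.3080
Rounded to 4 decimal places: x = -4.8360, theta = -0.3080

Answer: -4.8360 -0.3080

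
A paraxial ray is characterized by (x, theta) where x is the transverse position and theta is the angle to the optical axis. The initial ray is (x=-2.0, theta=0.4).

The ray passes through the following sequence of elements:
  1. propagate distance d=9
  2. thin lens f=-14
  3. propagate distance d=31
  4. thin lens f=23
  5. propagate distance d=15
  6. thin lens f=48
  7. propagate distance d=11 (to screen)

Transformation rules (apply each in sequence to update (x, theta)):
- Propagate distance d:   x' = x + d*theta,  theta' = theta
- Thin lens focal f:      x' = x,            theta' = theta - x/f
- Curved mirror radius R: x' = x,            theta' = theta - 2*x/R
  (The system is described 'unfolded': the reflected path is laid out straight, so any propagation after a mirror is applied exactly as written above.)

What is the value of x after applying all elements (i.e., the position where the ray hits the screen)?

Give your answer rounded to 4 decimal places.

Answer: 7.9170

Derivation:
Initial: x=-2.0000 theta=0.4000
After 1 (propagate distance d=9): x=1.6000 theta=0.4000
After 2 (thin lens f=-14): x=1.6000 theta=18/35 (≈0.5143)
After 3 (propagate distance d=31): x=614/35 (≈17.5429) theta=18/35 (≈0.5143)
After 4 (thin lens f=23): x=614/35 (≈17.5429) theta=-40/161 (≈-0.2484)
After 5 (propagate distance d=15): x=11122/805 (≈13.8161) theta=-40/161 (≈-0.2484)
After 6 (thin lens f=48): x=11122/805 (≈13.8161) theta=-10361/19320 (≈-0.5363)
After 7 (propagate distance d=11 (to screen)): x=21851/2760 (≈7.9170) theta=-10361/19320 (≈-0.5363)
Rounded to 4 decimal places: x = 7.9170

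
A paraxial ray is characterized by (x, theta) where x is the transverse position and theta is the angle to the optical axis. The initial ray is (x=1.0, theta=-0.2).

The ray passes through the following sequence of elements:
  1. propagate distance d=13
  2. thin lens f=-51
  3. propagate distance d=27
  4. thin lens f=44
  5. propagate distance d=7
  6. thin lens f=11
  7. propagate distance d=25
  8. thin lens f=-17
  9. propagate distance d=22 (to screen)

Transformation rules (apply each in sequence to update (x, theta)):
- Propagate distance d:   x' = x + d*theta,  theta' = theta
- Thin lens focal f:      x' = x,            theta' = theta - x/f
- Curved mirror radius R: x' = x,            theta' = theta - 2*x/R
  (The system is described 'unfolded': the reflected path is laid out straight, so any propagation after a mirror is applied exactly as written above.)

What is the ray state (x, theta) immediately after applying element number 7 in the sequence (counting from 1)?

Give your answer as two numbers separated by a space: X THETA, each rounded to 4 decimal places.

Initial: x=1.0000 theta=-0.2000
After 1 (propagate distance d=13): x=-1.6000 theta=-0.2000
After 2 (thin lens f=-51): x=-1.6000 theta=-59/255 (≈-0.2314)
After 3 (propagate distance d=27): x=-667/85 (≈-7.8471) theta=-59/255 (≈-0.2314)
After 4 (thin lens f=44): x=-667/85 (≈-7.8471) theta=-7/132 (≈-0.0530)
After 5 (propagate distance d=7): x=-92209/11220 (≈-8.2183) theta=-7/132 (≈-0.0530)
After 6 (thin lens f=11): x=-92209/11220 (≈-8.2183) theta=21416/30855 (≈0.6941)
After 7 (propagate distance d=25): x=375767/41140 (≈9.1339) theta=21416/30855 (≈0.6941)
Rounded to 4 decimal places: x = 9.1339, theta = 0.6941

Answer: 9.1339 0.6941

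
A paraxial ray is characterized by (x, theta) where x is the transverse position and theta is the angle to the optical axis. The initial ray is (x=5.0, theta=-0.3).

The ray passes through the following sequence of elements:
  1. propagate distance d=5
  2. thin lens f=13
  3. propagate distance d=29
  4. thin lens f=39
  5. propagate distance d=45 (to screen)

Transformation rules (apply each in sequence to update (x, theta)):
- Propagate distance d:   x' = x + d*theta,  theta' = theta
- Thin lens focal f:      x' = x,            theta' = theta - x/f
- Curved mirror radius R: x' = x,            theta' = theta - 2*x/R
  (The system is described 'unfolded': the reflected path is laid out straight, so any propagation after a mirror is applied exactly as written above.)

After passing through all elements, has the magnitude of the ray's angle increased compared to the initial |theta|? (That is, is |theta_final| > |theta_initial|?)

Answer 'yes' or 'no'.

Answer: no

Derivation:
Initial: x=5.0000 theta=-0.3000
After 1 (propagate distance d=5): x=3.5000 theta=-0.3000
After 2 (thin lens f=13): x=3.5000 theta=-37/65 (≈-0.5692)
After 3 (propagate distance d=29): x=-1691/130 (≈-13.0077) theta=-37/65 (≈-0.5692)
After 4 (thin lens f=39): x=-1691/130 (≈-13.0077) theta=-239/1014 (≈-0.2357)
After 5 (propagate distance d=45 (to screen)): x=-19954/845 (≈-23.6142) theta=-239/1014 (≈-0.2357)
|theta_initial|=0.3000 |theta_final|=239/1014 (≈0.2357) -> not increased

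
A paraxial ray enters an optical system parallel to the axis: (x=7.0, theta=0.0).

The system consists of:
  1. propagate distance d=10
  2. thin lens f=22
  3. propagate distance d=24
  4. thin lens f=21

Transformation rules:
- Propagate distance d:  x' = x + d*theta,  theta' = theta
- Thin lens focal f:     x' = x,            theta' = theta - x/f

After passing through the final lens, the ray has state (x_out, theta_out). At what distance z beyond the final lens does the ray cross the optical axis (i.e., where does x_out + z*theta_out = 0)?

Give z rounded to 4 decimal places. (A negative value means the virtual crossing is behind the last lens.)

Initial: x=7.0000 theta=0.0000
After 1 (propagate distance d=10): x=7.0000 theta=0.0000
After 2 (thin lens f=22): x=7.0000 theta=-7/22 (≈-0.3182)
After 3 (propagate distance d=24): x=-7/11 (≈-0.6364) theta=-7/22 (≈-0.3182)
After 4 (thin lens f=21): x=-7/11 (≈-0.6364) theta=-19/66 (≈-0.2879)
z_focus = -x_out/theta_out = -(-7/11)/(-19/66) = -42/19 ≈ -2.2105
Rounded to 4 decimal places: z = -2.2105

Answer: -2.2105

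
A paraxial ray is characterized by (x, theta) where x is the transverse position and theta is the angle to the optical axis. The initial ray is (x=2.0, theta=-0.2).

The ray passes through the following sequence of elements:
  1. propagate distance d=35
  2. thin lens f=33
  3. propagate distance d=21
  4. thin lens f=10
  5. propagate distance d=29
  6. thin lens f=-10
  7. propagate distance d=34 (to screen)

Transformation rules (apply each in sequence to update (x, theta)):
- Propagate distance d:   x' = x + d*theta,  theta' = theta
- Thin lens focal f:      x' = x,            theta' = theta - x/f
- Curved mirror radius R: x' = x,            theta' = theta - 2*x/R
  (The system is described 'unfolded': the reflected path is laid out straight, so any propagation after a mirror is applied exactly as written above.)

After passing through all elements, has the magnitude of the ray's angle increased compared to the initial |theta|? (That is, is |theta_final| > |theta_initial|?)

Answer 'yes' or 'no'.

Answer: yes

Derivation:
Initial: x=2.0000 theta=-0.2000
After 1 (propagate distance d=35): x=-5.0000 theta=-0.2000
After 2 (thin lens f=33): x=-5.0000 theta=-8/165 (≈-0.0485)
After 3 (propagate distance d=21): x=-331/55 (≈-6.0182) theta=-8/165 (≈-0.0485)
After 4 (thin lens f=10): x=-331/55 (≈-6.0182) theta=83/150 (≈0.5533)
After 5 (propagate distance d=29): x=16547/1650 (≈10.0285) theta=83/150 (≈0.5533)
After 6 (thin lens f=-10): x=16547/1650 (≈10.0285) theta=8559/5500 (≈1.5562)
After 7 (propagate distance d=34 (to screen)): x=23602/375 (≈62.9387) theta=8559/5500 (≈1.5562)
|theta_initial|=0.2000 |theta_final|=8559/5500 (≈1.5562) -> increased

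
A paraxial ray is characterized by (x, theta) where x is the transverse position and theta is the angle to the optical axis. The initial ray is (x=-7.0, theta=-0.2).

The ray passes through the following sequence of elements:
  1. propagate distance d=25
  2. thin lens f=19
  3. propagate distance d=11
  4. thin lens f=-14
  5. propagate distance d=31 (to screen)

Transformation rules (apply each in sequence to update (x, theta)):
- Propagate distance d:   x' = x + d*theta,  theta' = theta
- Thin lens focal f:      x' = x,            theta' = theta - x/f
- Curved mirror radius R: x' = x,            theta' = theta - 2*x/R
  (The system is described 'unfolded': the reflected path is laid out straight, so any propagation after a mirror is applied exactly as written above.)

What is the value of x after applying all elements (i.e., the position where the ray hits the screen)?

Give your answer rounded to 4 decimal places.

Initial: x=-7.0000 theta=-0.2000
After 1 (propagate distance d=25): x=-12.0000 theta=-0.2000
After 2 (thin lens f=19): x=-12.0000 theta=41/95 (≈0.4316)
After 3 (propagate distance d=11): x=-689/95 (≈-7.2526) theta=41/95 (≈0.4316)
After 4 (thin lens f=-14): x=-689/95 (≈-7.2526) theta=-23/266 (≈-0.0865)
After 5 (propagate distance d=31 (to screen)): x=-13211/1330 (≈-9.9331) theta=-23/266 (≈-0.0865)
Rounded to 4 decimal places: x = -9.9331

Answer: -9.9331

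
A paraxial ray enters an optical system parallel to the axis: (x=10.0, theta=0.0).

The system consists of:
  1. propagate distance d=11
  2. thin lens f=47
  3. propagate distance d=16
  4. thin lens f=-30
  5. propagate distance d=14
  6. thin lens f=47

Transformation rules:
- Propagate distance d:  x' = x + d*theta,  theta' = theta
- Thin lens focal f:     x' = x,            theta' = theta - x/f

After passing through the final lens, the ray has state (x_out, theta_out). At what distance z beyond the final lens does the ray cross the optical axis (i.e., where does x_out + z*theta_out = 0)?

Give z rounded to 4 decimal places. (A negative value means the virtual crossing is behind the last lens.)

Initial: x=10.0000 theta=0.0000
After 1 (propagate distance d=11): x=10.0000 theta=0.0000
After 2 (thin lens f=47): x=10.0000 theta=-10/47 (≈-0.2128)
After 3 (propagate distance d=16): x=310/47 (≈6.5957) theta=-10/47 (≈-0.2128)
After 4 (thin lens f=-30): x=310/47 (≈6.5957) theta=1/141 (≈0.0071)
After 5 (propagate distance d=14): x=944/141 (≈6.6950) theta=1/141 (≈0.0071)
After 6 (thin lens f=47): x=944/141 (≈6.6950) theta=-299/2209 (≈-0.1354)
z_focus = -x_out/theta_out = -(944/141)/(-299/2209) = 44368/897 ≈ 49.4627
Rounded to 4 decimal places: z = 49.4627

Answer: 49.4627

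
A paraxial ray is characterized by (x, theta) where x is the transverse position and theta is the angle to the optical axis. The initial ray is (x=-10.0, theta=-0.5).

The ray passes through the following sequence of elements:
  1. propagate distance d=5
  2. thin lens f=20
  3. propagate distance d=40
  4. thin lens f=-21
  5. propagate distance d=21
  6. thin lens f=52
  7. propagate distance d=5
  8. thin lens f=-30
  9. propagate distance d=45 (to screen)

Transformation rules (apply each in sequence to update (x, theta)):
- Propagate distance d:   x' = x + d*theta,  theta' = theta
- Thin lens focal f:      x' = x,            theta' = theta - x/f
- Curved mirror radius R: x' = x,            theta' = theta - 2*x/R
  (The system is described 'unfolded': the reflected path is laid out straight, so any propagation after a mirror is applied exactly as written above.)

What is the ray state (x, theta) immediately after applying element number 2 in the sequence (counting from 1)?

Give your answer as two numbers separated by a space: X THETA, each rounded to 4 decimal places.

Answer: -12.5000 0.1250

Derivation:
Initial: x=-10.0000 theta=-0.5000
After 1 (propagate distance d=5): x=-12.5000 theta=-0.5000
After 2 (thin lens f=20): x=-12.5000 theta=0.1250
Rounded to 4 decimal places: x = -12.5000, theta = 0.1250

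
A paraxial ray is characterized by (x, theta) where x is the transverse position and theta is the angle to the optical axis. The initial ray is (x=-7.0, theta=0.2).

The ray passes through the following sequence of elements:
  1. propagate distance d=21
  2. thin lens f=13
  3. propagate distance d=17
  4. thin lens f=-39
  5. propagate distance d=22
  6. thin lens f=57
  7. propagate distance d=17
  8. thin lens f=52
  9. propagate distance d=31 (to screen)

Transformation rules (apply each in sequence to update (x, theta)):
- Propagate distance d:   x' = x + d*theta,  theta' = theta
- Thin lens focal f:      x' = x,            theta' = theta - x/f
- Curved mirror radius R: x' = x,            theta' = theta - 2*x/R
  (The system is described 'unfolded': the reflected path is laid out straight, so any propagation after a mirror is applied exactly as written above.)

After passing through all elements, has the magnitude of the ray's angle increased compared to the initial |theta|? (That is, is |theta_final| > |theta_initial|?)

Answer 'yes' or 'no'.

Initial: x=-7.0000 theta=0.2000
After 1 (propagate distance d=21): x=-2.8000 theta=0.2000
After 2 (thin lens f=13): x=-2.8000 theta=27/65 (≈0.4154)
After 3 (propagate distance d=17): x=277/65 (≈4.2615) theta=27/65 (≈0.4154)
After 4 (thin lens f=-39): x=277/65 (≈4.2615) theta=266/507 (≈0.5247)
After 5 (propagate distance d=22): x=40063/2535 (≈15.8039) theta=266/507 (≈0.5247)
After 6 (thin lens f=57): x=40063/2535 (≈15.8039) theta=35747/144495 (≈0.2474)
After 7 (propagate distance d=17): x=578258/28899 (≈20.0096) theta=35747/144495 (≈0.2474)
After 8 (thin lens f=52): x=578258/28899 (≈20.0096) theta=-516223/3756870 (≈-0.1374)
After 9 (propagate distance d=31 (to screen)): x=59170627/3756870 (≈15.7500) theta=-516223/3756870 (≈-0.1374)
|theta_initial|=0.2000 |theta_final|=516223/3756870 (≈0.1374) -> not increased

Answer: no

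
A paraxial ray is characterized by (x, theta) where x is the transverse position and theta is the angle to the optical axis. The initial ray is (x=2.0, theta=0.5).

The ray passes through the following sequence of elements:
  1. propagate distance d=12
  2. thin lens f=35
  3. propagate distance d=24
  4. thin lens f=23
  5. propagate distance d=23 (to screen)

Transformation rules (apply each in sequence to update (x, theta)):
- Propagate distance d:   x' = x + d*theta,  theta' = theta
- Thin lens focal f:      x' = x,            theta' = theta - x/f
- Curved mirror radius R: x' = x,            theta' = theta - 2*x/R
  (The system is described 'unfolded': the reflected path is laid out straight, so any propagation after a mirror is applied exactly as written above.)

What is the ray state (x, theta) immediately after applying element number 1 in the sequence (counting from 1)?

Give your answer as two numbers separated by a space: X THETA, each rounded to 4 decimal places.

Answer: 8.0000 0.5000

Derivation:
Initial: x=2.0000 theta=0.5000
After 1 (propagate distance d=12): x=8.0000 theta=0.5000
Rounded to 4 decimal places: x = 8.0000, theta = 0.5000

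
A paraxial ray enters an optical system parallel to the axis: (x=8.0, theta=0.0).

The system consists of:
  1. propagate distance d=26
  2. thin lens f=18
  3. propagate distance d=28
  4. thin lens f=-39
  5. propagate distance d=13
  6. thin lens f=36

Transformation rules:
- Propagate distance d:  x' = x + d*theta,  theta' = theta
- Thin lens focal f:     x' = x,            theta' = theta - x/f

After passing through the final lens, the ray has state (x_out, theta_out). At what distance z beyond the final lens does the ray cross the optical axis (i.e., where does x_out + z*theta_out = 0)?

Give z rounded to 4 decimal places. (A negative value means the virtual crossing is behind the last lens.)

Initial: x=8.0000 theta=0.0000
After 1 (propagate distance d=26): x=8.0000 theta=0.0000
After 2 (thin lens f=18): x=8.0000 theta=-4/9 (≈-0.4444)
After 3 (propagate distance d=28): x=-40/9 (≈-4.4444) theta=-4/9 (≈-0.4444)
After 4 (thin lens f=-39): x=-40/9 (≈-4.4444) theta=-196/351 (≈-0.5584)
After 5 (propagate distance d=13): x=-316/27 (≈-11.7037) theta=-196/351 (≈-0.5584)
After 6 (thin lens f=36): x=-316/27 (≈-11.7037) theta=-737/3159 (≈-0.2333)
z_focus = -x_out/theta_out = -(-316/27)/(-737/3159) = -36972/737 ≈ -50.1655
Rounded to 4 decimal places: z = -50.1655

Answer: -50.1655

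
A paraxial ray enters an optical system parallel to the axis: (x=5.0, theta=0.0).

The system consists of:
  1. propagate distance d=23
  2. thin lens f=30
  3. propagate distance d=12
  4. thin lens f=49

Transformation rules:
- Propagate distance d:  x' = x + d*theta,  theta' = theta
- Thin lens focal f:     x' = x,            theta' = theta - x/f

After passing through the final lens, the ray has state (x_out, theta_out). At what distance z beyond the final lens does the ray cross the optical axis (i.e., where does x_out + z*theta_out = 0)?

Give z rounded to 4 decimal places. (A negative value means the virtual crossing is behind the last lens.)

Initial: x=5.0000 theta=0.0000
After 1 (propagate distance d=23): x=5.0000 theta=0.0000
After 2 (thin lens f=30): x=5.0000 theta=-1/6 (≈-0.1667)
After 3 (propagate distance d=12): x=3.0000 theta=-1/6 (≈-0.1667)
After 4 (thin lens f=49): x=3.0000 theta=-67/294 (≈-0.2279)
z_focus = -x_out/theta_out = -(3.0000)/(-67/294) = 882/67 ≈ 13.1642
Rounded to 4 decimal places: z = 13.1642

Answer: 13.1642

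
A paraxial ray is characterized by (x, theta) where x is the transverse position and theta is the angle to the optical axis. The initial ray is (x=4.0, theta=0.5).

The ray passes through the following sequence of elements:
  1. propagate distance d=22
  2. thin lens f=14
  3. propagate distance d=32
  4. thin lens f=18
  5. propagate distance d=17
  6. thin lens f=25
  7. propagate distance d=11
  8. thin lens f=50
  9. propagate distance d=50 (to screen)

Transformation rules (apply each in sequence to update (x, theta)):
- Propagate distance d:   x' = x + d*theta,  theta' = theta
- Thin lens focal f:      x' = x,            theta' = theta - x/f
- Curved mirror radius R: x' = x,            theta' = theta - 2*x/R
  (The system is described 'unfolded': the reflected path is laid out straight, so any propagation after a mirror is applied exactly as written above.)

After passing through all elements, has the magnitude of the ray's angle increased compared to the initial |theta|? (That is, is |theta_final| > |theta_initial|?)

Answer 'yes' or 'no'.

Initial: x=4.0000 theta=0.5000
After 1 (propagate distance d=22): x=15.0000 theta=0.5000
After 2 (thin lens f=14): x=15.0000 theta=-4/7 (≈-0.5714)
After 3 (propagate distance d=32): x=-23/7 (≈-3.2857) theta=-4/7 (≈-0.5714)
After 4 (thin lens f=18): x=-23/7 (≈-3.2857) theta=-7/18 (≈-0.3889)
After 5 (propagate distance d=17): x=-1247/126 (≈-9.8968) theta=-7/18 (≈-0.3889)
After 6 (thin lens f=25): x=-1247/126 (≈-9.8968) theta=11/1575 (≈0.0070)
After 7 (propagate distance d=11): x=-9.8200 theta=11/1575 (≈0.0070)
After 8 (thin lens f=50): x=-9.8200 theta=32033/157500 (≈0.2034)
After 9 (propagate distance d=50 (to screen)): x=22/63 (≈0.3492) theta=32033/157500 (≈0.2034)
|theta_initial|=0.5000 |theta_final|=32033/157500 (≈0.2034) -> not increased

Answer: no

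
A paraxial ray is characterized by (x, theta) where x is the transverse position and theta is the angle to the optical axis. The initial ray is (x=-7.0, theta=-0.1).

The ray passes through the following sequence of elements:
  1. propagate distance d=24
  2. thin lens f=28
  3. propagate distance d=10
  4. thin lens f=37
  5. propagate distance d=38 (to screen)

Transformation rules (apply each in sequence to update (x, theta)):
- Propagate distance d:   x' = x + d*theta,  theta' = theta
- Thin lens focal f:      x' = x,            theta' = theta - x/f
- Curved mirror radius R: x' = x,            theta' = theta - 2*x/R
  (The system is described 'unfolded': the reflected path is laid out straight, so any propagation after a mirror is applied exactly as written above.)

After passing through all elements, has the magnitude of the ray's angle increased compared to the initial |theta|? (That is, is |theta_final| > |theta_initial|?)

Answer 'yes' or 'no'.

Initial: x=-7.0000 theta=-0.1000
After 1 (propagate distance d=24): x=-9.4000 theta=-0.1000
After 2 (thin lens f=28): x=-9.4000 theta=33/140 (≈0.2357)
After 3 (propagate distance d=10): x=-493/70 (≈-7.0429) theta=33/140 (≈0.2357)
After 4 (thin lens f=37): x=-493/70 (≈-7.0429) theta=2207/5180 (≈0.4261)
After 5 (propagate distance d=38 (to screen)): x=11846/1295 (≈9.1475) theta=2207/5180 (≈0.4261)
|theta_initial|=0.1000 |theta_final|=2207/5180 (≈0.4261) -> increased

Answer: yes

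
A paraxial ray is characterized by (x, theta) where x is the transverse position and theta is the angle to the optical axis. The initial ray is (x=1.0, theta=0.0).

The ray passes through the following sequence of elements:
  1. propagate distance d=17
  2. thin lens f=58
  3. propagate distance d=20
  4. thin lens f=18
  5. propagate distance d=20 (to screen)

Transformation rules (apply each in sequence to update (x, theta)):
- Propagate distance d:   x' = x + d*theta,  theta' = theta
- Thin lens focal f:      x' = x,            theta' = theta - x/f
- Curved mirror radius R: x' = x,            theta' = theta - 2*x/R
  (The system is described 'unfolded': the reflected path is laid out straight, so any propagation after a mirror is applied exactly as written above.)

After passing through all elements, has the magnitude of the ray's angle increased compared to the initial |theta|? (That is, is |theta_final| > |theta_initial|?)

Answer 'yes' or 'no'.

Answer: yes

Derivation:
Initial: x=1.0000 theta=0.0000
After 1 (propagate distance d=17): x=1.0000 theta=0.0000
After 2 (thin lens f=58): x=1.0000 theta=-1/58 (≈-0.0172)
After 3 (propagate distance d=20): x=19/29 (≈0.6552) theta=-1/58 (≈-0.0172)
After 4 (thin lens f=18): x=19/29 (≈0.6552) theta=-14/261 (≈-0.0536)
After 5 (propagate distance d=20 (to screen)): x=-109/261 (≈-0.4176) theta=-14/261 (≈-0.0536)
|theta_initial|=0.0000 |theta_final|=14/261 (≈0.0536) -> increased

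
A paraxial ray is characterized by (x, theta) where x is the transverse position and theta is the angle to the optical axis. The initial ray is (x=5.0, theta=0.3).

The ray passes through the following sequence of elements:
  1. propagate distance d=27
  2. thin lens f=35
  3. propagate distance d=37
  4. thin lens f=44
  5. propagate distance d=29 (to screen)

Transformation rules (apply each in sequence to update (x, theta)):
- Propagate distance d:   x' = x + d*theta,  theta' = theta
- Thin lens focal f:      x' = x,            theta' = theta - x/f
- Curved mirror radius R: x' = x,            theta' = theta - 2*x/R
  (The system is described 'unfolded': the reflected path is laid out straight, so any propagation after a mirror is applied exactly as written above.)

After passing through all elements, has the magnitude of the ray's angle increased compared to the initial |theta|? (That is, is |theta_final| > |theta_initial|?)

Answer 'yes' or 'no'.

Initial: x=5.0000 theta=0.3000
After 1 (propagate distance d=27): x=13.1000 theta=0.3000
After 2 (thin lens f=35): x=13.1000 theta=-13/175 (≈-0.0743)
After 3 (propagate distance d=37): x=3623/350 (≈10.3514) theta=-13/175 (≈-0.0743)
After 4 (thin lens f=44): x=3623/350 (≈10.3514) theta=-681/2200 (≈-0.3095)
After 5 (propagate distance d=29 (to screen)): x=21169/15400 (≈1.3746) theta=-681/2200 (≈-0.3095)
|theta_initial|=0.3000 |theta_final|=681/2200 (≈0.3095) -> increased

Answer: yes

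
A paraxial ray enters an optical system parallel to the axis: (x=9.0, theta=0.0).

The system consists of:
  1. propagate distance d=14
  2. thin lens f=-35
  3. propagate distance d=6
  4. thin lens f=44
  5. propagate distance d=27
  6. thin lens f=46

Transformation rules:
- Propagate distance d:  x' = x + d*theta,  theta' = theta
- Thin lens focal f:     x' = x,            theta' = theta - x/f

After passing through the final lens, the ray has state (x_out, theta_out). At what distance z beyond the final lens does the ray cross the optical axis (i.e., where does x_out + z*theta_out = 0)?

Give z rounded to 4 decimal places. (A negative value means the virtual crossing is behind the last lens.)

Answer: 49.6337

Derivation:
Initial: x=9.0000 theta=0.0000
After 1 (propagate distance d=14): x=9.0000 theta=0.0000
After 2 (thin lens f=-35): x=9.0000 theta=9/35 (≈0.2571)
After 3 (propagate distance d=6): x=369/35 (≈10.5429) theta=9/35 (≈0.2571)
After 4 (thin lens f=44): x=369/35 (≈10.5429) theta=27/1540 (≈0.0175)
After 5 (propagate distance d=27): x=3393/308 (≈11.0162) theta=27/1540 (≈0.0175)
After 6 (thin lens f=46): x=3393/308 (≈11.0162) theta=-15723/70840 (≈-0.2220)
z_focus = -x_out/theta_out = -(3393/308)/(-15723/70840) = 86710/1747 ≈ 49.6337
Rounded to 4 decimal places: z = 49.6337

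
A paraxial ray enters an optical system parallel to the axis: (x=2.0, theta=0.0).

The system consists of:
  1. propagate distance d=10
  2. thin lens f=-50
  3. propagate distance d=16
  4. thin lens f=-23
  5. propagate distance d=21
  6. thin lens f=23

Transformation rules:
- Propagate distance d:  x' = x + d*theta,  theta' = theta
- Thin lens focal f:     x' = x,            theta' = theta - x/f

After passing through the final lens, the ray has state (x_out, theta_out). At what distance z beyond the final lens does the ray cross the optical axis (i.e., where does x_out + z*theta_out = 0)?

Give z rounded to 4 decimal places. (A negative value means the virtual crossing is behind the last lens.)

Answer: 58.1351

Derivation:
Initial: x=2.0000 theta=0.0000
After 1 (propagate distance d=10): x=2.0000 theta=0.0000
After 2 (thin lens f=-50): x=2.0000 theta=0.0400
After 3 (propagate distance d=16): x=2.6400 theta=0.0400
After 4 (thin lens f=-23): x=2.6400 theta=89/575 (≈0.1548)
After 5 (propagate distance d=21): x=3387/575 (≈5.8904) theta=89/575 (≈0.1548)
After 6 (thin lens f=23): x=3387/575 (≈5.8904) theta=-268/2645 (≈-0.1013)
z_focus = -x_out/theta_out = -(3387/575)/(-268/2645) = 77901/1340 ≈ 58.1351
Rounded to 4 decimal places: z = 58.1351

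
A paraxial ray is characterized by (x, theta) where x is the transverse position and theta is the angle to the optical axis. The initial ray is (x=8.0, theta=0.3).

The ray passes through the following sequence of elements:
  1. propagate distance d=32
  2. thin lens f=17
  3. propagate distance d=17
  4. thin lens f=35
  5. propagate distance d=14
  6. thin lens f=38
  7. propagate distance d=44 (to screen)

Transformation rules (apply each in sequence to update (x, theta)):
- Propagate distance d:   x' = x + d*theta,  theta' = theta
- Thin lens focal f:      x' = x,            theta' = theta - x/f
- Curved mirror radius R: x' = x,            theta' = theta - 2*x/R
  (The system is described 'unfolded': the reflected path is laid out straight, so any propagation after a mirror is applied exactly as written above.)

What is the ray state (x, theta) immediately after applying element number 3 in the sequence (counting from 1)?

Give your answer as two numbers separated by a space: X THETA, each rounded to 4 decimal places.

Answer: 5.1000 -0.7353

Derivation:
Initial: x=8.0000 theta=0.3000
After 1 (propagate distance d=32): x=17.6000 theta=0.3000
After 2 (thin lens f=17): x=17.6000 theta=-25/34 (≈-0.7353)
After 3 (propagate distance d=17): x=5.1000 theta=-25/34 (≈-0.7353)
Rounded to 4 decimal places: x = 5.1000, theta = -0.7353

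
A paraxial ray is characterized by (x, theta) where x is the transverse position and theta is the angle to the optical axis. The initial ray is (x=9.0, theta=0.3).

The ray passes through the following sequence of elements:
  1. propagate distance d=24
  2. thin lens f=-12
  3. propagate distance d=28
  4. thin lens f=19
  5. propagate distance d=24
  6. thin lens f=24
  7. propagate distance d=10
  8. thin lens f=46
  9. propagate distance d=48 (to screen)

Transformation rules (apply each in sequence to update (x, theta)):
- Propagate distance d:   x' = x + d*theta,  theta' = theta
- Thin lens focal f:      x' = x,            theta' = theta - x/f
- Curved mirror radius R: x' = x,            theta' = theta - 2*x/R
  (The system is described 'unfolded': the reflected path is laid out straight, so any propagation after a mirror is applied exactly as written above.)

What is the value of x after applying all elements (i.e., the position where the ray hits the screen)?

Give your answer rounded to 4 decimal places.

Answer: -124.6773

Derivation:
Initial: x=9.0000 theta=0.3000
After 1 (propagate distance d=24): x=16.2000 theta=0.3000
After 2 (thin lens f=-12): x=16.2000 theta=1.6500
After 3 (propagate distance d=28): x=62.4000 theta=1.6500
After 4 (thin lens f=19): x=62.4000 theta=-621/380 (≈-1.6342)
After 5 (propagate distance d=24): x=2202/95 (≈23.1789) theta=-621/380 (≈-1.6342)
After 6 (thin lens f=24): x=2202/95 (≈23.1789) theta=-2.6000
After 7 (propagate distance d=10): x=-268/95 (≈-2.8211) theta=-2.6000
After 8 (thin lens f=46): x=-268/95 (≈-2.8211) theta=-5547/2185 (≈-2.5387)
After 9 (propagate distance d=48 (to screen)): x=-54484/437 (≈-124.6773) theta=-5547/2185 (≈-2.5387)
Rounded to 4 decimal places: x = -124.6773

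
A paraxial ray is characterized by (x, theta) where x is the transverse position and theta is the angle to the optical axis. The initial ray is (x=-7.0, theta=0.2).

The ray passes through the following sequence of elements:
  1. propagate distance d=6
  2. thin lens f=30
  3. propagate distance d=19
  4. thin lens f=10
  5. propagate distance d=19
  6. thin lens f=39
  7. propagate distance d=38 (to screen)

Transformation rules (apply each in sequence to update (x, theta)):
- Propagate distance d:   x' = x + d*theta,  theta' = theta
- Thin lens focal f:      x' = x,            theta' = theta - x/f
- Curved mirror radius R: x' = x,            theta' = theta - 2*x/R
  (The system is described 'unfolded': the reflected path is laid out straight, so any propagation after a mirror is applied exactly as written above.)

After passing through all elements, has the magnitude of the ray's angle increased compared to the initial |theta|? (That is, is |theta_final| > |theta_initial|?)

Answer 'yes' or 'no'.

Initial: x=-7.0000 theta=0.2000
After 1 (propagate distance d=6): x=-5.8000 theta=0.2000
After 2 (thin lens f=30): x=-5.8000 theta=59/150 (≈0.3933)
After 3 (propagate distance d=19): x=251/150 (≈1.6733) theta=59/150 (≈0.3933)
After 4 (thin lens f=10): x=251/150 (≈1.6733) theta=0.2260
After 5 (propagate distance d=19): x=8951/1500 (≈5.9673) theta=0.2260
After 6 (thin lens f=39): x=8951/1500 (≈5.9673) theta=427/5850 (≈0.0730)
After 7 (propagate distance d=38 (to screen)): x=511349/58500 (≈8.7410) theta=427/5850 (≈0.0730)
|theta_initial|=0.2000 |theta_final|=427/5850 (≈0.0730) -> not increased

Answer: no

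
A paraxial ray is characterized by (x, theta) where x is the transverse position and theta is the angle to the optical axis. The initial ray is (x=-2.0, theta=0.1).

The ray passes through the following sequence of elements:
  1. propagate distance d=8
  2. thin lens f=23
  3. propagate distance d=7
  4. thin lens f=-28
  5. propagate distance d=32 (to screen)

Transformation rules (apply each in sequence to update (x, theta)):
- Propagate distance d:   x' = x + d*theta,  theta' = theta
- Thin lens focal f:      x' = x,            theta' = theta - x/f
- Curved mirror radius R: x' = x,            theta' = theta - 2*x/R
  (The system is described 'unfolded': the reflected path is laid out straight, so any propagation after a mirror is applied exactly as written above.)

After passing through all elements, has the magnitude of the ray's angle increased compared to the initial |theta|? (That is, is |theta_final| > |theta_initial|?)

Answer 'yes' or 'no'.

Initial: x=-2.0000 theta=0.1000
After 1 (propagate distance d=8): x=-1.2000 theta=0.1000
After 2 (thin lens f=23): x=-1.2000 theta=7/46 (≈0.1522)
After 3 (propagate distance d=7): x=-31/230 (≈-0.1348) theta=7/46 (≈0.1522)
After 4 (thin lens f=-28): x=-31/230 (≈-0.1348) theta=949/6440 (≈0.1474)
After 5 (propagate distance d=32 (to screen)): x=1475/322 (≈4.5807) theta=949/6440 (≈0.1474)
|theta_initial|=0.1000 |theta_final|=949/6440 (≈0.1474) -> increased

Answer: yes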